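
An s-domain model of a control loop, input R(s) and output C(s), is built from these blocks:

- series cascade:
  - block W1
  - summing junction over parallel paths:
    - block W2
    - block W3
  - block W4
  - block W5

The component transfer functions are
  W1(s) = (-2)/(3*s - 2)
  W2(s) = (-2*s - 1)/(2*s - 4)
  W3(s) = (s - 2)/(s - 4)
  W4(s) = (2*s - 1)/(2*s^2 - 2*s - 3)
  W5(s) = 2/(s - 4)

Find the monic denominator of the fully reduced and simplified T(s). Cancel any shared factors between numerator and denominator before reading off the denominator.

Reducing step by step:

(1) reduce the parallel group W2, W3, giving (12 - s)/(2*s^2 - 12*s + 16)
(2) combine W1, (W2+W3), W4, W5 in series, giving (4*s^2 - 50*s + 24)/(6*s^6 - 70*s^5 + 287*s^4 - 456*s^3 + 100*s^2 + 352*s - 192)
T(s) is the step-2 result (common factors already cancelled). Leading coefficient of the denominator: 6. Divide through by 6 for the monic polynomial.

Answer: s^6 - 35*s^5/3 + 287*s^4/6 - 76*s^3 + 50*s^2/3 + 176*s/3 - 32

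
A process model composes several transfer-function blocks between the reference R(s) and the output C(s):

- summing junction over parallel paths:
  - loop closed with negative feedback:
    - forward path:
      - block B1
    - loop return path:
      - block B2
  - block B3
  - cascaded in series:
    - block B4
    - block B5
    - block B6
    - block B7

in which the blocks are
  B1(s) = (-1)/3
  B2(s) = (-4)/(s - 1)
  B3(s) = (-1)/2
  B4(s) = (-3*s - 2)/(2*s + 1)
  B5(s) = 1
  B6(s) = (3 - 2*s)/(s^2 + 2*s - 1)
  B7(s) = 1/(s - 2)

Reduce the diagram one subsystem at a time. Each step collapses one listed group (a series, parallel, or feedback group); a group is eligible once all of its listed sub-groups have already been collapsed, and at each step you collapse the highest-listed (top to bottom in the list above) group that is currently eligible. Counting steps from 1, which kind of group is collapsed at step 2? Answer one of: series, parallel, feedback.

(1) apply the feedback formula to B1, B2
(2) cascade B4, B5, B6, B7
(3) reduce the parallel group [B1/(1+B1*B2)], B3, (B4*B5*B6*B7)
So the answer for step 2 is series.

Hence the answer: series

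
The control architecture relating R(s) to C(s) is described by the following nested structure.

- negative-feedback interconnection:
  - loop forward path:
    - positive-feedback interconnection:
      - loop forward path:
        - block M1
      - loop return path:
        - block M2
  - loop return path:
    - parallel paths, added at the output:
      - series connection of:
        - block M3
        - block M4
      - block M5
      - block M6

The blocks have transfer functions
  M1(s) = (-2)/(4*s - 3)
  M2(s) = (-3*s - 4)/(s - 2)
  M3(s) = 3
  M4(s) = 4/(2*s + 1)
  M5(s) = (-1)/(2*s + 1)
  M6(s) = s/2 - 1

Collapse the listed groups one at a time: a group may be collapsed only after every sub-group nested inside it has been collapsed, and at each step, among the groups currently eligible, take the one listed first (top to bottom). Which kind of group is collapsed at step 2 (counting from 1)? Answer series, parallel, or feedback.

The answer is series.

Reasoning:
[1] apply the feedback formula to M1, M2
[2] series reduction of M3, M4
[3] parallel reduction of (M3*M4), M5, M6
[4] feedback reduction of [M1/(1-M1*M2)], ((M3*M4)+M5+M6)
At step 2 the group reduced is series.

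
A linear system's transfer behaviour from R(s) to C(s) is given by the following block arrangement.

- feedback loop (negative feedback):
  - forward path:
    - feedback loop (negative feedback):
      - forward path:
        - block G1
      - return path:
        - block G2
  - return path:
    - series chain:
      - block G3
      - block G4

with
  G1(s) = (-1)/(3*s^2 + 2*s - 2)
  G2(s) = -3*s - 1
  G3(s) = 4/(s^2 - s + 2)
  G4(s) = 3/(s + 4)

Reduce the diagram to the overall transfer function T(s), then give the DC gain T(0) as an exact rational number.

First reduce the diagram to T(s).

Step 1. reduce the feedback loop with forward G1 and return G2 = (-1)/(3*s^2 + 5*s - 1)
Step 2. series reduction of G3, G4 = 12/(s^3 + 3*s^2 - 2*s + 8)
Step 3. apply the feedback formula to [G1/(1+G1*G2)], (G3*G4) = (-s^3 - 3*s^2 + 2*s - 8)/(3*s^5 + 14*s^4 + 8*s^3 + 11*s^2 + 42*s - 20)
DC gain: substitute s = 0 into T(s) from step 3: T(0) = -8/(-20) = 2/5.

Answer: 2/5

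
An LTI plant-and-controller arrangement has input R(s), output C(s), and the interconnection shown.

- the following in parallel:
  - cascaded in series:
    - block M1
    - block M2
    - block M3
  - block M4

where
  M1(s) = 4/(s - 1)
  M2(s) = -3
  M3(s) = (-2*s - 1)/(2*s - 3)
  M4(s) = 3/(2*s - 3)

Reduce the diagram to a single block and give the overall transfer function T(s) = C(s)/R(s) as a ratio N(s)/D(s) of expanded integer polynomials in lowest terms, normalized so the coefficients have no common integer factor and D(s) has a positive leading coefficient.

Reducing step by step:

1. cascade M1, M2, M3; result (24*s + 12)/(2*s^2 - 5*s + 3)
2. parallel reduction of (M1*M2*M3), M4: this yields T(s), and no further normalization is needed

Answer: (27*s + 9)/(2*s^2 - 5*s + 3)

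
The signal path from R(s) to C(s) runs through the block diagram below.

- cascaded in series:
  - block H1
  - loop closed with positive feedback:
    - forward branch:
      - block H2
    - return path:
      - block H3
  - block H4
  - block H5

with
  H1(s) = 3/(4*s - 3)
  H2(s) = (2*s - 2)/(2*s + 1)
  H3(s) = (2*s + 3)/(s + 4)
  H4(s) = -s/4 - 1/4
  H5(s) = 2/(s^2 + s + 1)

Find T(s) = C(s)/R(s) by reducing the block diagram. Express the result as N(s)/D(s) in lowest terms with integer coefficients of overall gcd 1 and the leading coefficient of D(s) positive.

The answer is (3*s^3 + 12*s^2 - 3*s - 12)/(8*s^5 - 26*s^4 - 45*s^3 - 23*s^2 + 11*s + 30).

Reasoning:
(1) close the feedback loop around H2, H3 -> (-2*s^2 - 6*s + 8)/(2*s^2 - 7*s - 10)
(2) reduce the series chain H1, [H2/(1-H2*H3)], H4, H5, which is the overall transfer function T(s) = C(s)/R(s) in lowest terms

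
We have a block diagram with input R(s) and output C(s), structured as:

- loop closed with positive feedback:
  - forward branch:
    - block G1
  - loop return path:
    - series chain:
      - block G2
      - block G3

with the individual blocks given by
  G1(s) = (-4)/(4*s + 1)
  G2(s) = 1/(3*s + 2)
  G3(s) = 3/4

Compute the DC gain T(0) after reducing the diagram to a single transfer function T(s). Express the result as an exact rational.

Step 1 - reduce the series chain G2, G3 gives 3/(12*s + 8)
Step 2 - collapse the loop (G1 forward, (G2*G3) return) gives (-12*s - 8)/(12*s^2 + 11*s + 5)
The step-2 result is T(s). Setting s = 0: T(0) = -8/5.

Therefore the answer is -8/5.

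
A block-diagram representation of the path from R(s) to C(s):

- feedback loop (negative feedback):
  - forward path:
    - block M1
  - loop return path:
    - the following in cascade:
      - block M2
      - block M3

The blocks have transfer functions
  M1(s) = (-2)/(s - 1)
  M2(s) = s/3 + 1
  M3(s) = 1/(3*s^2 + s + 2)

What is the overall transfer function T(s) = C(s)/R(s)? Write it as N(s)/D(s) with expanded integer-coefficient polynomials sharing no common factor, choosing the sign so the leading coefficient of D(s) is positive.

Reducing step by step:

Step 1: reduce the series chain M2, M3, giving (s + 3)/(9*s^2 + 3*s + 6)
Step 2: feedback reduction of M1, (M2*M3); the result is T(s) itself (integer coefficients, no common factor, positive leading denominator coefficient)

Answer: (-18*s^2 - 6*s - 12)/(9*s^3 - 6*s^2 + s - 12)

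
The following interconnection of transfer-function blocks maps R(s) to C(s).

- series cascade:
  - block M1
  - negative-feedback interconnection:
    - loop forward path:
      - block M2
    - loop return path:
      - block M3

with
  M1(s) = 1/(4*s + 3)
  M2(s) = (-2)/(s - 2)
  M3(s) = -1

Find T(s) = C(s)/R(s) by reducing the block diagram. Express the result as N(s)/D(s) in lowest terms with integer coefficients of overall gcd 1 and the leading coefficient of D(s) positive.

(1) apply the feedback formula to M2, M3; result (-2)/s
(2) reduce the series chain M1, [M2/(1+M2*M3)], giving the overall T(s)

Answer: (-2)/(4*s^2 + 3*s)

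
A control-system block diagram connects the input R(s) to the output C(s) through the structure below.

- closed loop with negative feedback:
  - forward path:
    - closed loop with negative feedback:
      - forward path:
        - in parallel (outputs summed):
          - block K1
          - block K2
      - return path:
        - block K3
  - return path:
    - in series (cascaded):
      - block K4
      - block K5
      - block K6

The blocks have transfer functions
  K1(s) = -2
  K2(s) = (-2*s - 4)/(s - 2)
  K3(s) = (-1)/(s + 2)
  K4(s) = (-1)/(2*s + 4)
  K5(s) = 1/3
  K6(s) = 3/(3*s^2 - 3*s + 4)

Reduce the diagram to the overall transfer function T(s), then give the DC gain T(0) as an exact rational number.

1. sum the parallel branches K1, K2, giving (-4*s)/(s - 2)
2. collapse the loop ((K1+K2) forward, K3 return), giving (-4*s^2 - 8*s)/(s^2 + 4*s - 4)
3. cascade K4, K5, K6, giving (-1)/(6*s^3 + 6*s^2 - 4*s + 16)
4. reduce the feedback loop with forward [(K1+K2)/(1+(K1+K2)*K3)] and return (K4*K5*K6), giving (-12*s^4 - 12*s^3 + 8*s^2 - 32*s)/(3*s^4 + 9*s^3 - 20*s^2 + 30*s - 16)
Evaluating the step-4 result (the overall T(s)) at s = 0 gives T(0) = 0/(-16) = 0.

Final answer: 0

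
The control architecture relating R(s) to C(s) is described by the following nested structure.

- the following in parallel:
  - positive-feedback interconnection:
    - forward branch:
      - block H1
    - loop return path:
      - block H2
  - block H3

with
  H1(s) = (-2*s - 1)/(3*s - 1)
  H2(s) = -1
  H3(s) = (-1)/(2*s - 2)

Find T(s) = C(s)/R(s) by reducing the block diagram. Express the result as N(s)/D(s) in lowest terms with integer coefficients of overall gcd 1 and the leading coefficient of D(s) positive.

1. close the feedback loop around H1, H2: (-2*s - 1)/(s - 2)
2. combine [H1/(1-H1*H2)], H3 in parallel, giving the overall T(s)

Therefore the answer is (-4*s^2 + s + 4)/(2*s^2 - 6*s + 4).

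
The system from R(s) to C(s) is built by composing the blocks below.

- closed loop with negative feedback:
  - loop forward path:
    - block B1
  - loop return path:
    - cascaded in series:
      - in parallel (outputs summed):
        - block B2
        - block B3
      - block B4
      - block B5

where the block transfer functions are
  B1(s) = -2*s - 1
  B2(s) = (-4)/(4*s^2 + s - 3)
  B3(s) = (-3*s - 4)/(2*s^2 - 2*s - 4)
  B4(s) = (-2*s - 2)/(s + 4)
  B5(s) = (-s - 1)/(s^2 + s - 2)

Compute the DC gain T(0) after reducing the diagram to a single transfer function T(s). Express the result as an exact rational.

Reducing step by step:

1. reduce the parallel group B2, B3 = (-12*s^2 - 15*s + 28)/(8*s^3 - 14*s^2 - 10*s + 12)
2. cascade (B2+B3), B4, B5 = (-12*s^3 - 27*s^2 + 13*s + 28)/(4*s^5 + 9*s^4 - 41*s^3 - 24*s^2 + 100*s - 48)
3. reduce the feedback loop with forward B1 and return ((B2+B3)*B4*B5) = (-8*s^6 - 22*s^5 + 73*s^4 + 89*s^3 - 176*s^2 - 4*s + 48)/(4*s^5 + 33*s^4 + 25*s^3 - 23*s^2 + 31*s - 76)
DC gain: substitute s = 0 into T(s) from step 3: T(0) = 48/(-76) = -12/19.

Answer: -12/19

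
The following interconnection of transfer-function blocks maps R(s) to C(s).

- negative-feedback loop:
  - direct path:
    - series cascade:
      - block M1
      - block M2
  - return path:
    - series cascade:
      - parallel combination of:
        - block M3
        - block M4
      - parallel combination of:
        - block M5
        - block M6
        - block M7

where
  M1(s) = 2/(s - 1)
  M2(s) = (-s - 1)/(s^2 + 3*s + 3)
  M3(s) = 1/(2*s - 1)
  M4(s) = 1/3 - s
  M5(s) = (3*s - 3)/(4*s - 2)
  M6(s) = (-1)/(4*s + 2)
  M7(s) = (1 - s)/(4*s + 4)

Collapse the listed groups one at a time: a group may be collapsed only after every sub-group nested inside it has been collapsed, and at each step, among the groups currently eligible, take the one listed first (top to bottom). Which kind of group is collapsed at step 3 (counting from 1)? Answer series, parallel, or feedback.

Answer: parallel

Working:
Step 1 - reduce the series chain M1, M2
Step 2 - parallel reduction of M3, M4
Step 3 - parallel reduction of M5, M6, M7
Step 4 - series reduction of (M3+M4), (M5+M6+M7)
Step 5 - collapse the loop ((M1*M2) forward, ((M3+M4)*(M5+M6+M7)) return)
Step 3: parallel.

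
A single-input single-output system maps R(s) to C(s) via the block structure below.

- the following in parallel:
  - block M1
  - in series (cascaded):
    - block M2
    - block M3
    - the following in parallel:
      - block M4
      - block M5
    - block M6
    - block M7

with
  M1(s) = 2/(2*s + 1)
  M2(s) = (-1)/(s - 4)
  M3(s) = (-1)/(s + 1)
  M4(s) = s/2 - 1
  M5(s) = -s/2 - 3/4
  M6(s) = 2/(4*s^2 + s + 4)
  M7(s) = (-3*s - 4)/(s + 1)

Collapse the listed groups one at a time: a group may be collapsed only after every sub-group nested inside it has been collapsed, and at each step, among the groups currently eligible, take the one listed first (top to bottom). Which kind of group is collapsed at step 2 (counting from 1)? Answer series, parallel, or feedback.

The answer is series.

Reasoning:
(1) combine M4, M5 in parallel
(2) combine M2, M3, (M4+M5), M6, M7 in series
(3) sum the parallel branches M1, (M2*M3*(M4+M5)*M6*M7)
The group at step 2 is a series group.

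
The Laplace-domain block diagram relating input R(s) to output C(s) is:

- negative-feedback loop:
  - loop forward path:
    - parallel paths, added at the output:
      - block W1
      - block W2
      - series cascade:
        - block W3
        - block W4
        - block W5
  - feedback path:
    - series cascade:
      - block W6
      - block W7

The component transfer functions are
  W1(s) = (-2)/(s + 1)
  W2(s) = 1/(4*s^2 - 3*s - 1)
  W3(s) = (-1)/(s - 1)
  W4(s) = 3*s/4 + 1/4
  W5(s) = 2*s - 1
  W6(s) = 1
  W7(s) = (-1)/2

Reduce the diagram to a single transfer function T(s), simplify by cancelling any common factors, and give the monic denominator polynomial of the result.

Step 1: reduce the series chain W3, W4, W5; result (-6*s^2 + s + 1)/(4*s - 4)
Step 2: sum the parallel branches W1, W2, (W3*W4*W5); result (-24*s^4 - 26*s^3 - 29*s^2 + 34*s + 13)/(16*s^3 + 4*s^2 - 16*s - 4)
Step 3: combine W6, W7 in series; result (-1)/2
Step 4: apply the feedback formula to (W1+W2+(W3*W4*W5)), (W6*W7); result (-48*s^4 - 52*s^3 - 58*s^2 + 68*s + 26)/(24*s^4 + 58*s^3 + 37*s^2 - 66*s - 21)
T(s) is the step-4 result (common factors already cancelled). Leading coefficient of the denominator: 24. Divide through by 24 for the monic polynomial.

Final answer: s^4 + 29*s^3/12 + 37*s^2/24 - 11*s/4 - 7/8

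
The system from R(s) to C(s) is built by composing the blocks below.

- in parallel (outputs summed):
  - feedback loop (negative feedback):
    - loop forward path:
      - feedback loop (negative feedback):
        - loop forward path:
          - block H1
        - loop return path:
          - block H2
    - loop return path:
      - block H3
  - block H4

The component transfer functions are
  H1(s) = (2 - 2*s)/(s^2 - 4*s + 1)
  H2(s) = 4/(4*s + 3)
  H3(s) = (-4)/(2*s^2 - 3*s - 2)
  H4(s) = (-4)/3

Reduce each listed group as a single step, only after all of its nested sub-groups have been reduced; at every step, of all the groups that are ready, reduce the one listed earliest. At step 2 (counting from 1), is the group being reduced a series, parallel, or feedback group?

[1] feedback reduction of H1, H2
[2] feedback reduction of [H1/(1+H1*H2)], H3
[3] combine [[H1/(1+H1*H2)]/(1+[H1/(1+H1*H2)]*H3)], H4 in parallel
Step 2 collapses a feedback group.

Hence the answer: feedback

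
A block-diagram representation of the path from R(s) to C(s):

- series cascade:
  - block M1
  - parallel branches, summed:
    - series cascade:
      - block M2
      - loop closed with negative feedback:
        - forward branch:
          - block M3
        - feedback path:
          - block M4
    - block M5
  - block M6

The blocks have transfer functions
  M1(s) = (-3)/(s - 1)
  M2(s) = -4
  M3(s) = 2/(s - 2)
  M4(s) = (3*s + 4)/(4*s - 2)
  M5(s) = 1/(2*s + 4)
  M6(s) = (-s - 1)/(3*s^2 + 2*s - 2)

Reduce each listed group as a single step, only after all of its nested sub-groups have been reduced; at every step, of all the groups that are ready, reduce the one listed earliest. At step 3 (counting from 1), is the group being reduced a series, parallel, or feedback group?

Step 1 - reduce the feedback loop with forward M3 and return M4
Step 2 - reduce the series chain M2, [M3/(1+M3*M4)]
Step 3 - parallel reduction of (M2*[M3/(1+M3*M4)]), M5
Step 4 - reduce the series chain M1, ((M2*[M3/(1+M3*M4)])+M5), M6
At step 3 the group reduced is parallel.

Answer: parallel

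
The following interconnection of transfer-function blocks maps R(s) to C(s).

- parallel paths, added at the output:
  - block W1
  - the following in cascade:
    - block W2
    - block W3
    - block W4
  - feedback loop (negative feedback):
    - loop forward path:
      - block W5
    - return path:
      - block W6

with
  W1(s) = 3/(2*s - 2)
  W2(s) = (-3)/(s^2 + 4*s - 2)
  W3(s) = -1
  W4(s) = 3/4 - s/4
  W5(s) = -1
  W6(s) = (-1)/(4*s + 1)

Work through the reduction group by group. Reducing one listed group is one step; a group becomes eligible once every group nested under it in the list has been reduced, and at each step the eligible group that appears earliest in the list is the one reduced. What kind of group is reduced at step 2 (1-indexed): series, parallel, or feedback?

[1] reduce the series chain W2, W3, W4
[2] collapse the loop (W5 forward, W6 return)
[3] sum the parallel branches W1, (W2*W3*W4), [W5/(1+W5*W6)]
So the answer for step 2 is feedback.

Answer: feedback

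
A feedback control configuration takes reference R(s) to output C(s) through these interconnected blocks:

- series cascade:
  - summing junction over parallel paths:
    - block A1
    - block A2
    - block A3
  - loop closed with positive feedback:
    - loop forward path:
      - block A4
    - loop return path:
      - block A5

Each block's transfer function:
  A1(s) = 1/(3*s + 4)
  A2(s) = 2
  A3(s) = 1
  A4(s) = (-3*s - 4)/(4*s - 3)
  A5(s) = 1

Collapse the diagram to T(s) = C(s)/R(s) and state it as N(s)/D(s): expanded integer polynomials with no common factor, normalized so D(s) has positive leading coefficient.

Step 1. add A1, A2, A3 (parallel) gives (9*s + 13)/(3*s + 4)
Step 2. apply the feedback formula to A4, A5 gives (-3*s - 4)/(7*s + 1)
Step 3. reduce the series chain (A1+A2+A3), [A4/(1-A4*A5)]; the result is T(s) itself (integer coefficients, no common factor, positive leading denominator coefficient)

Hence the answer: (-9*s - 13)/(7*s + 1)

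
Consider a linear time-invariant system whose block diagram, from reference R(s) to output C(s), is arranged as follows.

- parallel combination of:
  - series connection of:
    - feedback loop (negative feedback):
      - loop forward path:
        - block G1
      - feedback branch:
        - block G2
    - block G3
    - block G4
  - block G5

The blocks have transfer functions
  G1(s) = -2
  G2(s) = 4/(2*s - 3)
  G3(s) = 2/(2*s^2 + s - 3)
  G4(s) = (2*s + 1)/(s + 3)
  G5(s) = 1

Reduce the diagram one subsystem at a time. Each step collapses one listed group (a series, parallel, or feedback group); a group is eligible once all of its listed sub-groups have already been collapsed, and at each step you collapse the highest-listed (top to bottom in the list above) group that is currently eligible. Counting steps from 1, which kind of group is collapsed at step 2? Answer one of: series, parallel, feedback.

The answer is series.

Reasoning:
[1] collapse the loop (G1 forward, G2 return)
[2] multiply [G1/(1+G1*G2)], G3, G4 (series)
[3] reduce the parallel group ([G1/(1+G1*G2)]*G3*G4), G5
Step 2 collapses a series group.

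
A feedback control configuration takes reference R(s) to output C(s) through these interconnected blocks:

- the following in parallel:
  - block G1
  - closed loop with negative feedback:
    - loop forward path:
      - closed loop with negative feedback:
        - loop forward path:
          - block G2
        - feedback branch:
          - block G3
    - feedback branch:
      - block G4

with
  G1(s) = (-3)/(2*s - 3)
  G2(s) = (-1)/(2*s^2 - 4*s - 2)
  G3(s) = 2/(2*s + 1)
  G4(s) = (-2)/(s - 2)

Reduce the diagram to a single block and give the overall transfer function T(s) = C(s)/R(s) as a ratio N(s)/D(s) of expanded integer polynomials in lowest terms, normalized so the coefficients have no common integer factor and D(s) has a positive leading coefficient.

(1) close the feedback loop around G2, G3: (-2*s - 1)/(4*s^3 - 6*s^2 - 8*s - 4)
(2) reduce the feedback loop with forward [G2/(1+G2*G3)] and return G4: (-2*s^2 + 3*s + 2)/(4*s^4 - 14*s^3 + 4*s^2 + 16*s + 10)
(3) parallel reduction of G1, [[G2/(1+G2*G3)]/(1+[G2/(1+G2*G3)]*G4)] - this is the overall T(s), already in the required normalized form

Hence the answer: (-12*s^4 + 38*s^3 - 53*s - 36)/(8*s^5 - 40*s^4 + 50*s^3 + 20*s^2 - 28*s - 30)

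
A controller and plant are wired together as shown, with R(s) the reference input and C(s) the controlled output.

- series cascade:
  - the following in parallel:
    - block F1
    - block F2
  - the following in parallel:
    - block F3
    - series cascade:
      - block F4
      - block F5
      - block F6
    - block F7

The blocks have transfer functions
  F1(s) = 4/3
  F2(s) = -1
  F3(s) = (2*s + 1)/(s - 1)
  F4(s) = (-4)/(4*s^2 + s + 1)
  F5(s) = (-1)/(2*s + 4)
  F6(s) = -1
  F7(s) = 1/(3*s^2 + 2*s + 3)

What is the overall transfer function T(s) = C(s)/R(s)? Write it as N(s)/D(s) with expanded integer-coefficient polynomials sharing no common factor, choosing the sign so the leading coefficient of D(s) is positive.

1. sum the parallel branches F1, F2: 1/3
2. multiply F4, F5, F6 (series): (-2)/(4*s^3 + 9*s^2 + 3*s + 2)
3. reduce the parallel group F3, (F4*F5*F6), F7: (24*s^6 + 82*s^5 + 117*s^4 + 116*s^3 + 61*s^2 + 22*s + 10)/(12*s^6 + 23*s^5 + 4*s^4 - 26*s^2 - 7*s - 6)
4. multiply (F1+F2), (F3+(F4*F5*F6)+F7) (series): this yields T(s), and no further normalization is needed

Answer: (24*s^6 + 82*s^5 + 117*s^4 + 116*s^3 + 61*s^2 + 22*s + 10)/(36*s^6 + 69*s^5 + 12*s^4 - 78*s^2 - 21*s - 18)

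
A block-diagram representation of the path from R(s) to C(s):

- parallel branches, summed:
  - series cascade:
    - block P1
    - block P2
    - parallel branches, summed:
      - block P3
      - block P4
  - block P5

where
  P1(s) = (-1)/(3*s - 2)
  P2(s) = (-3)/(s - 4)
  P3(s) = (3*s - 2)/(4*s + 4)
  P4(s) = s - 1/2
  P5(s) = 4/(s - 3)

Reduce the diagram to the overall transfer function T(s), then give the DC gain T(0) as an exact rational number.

The answer is -41/24.

Reasoning:
Step 1. reduce the parallel group P3, P4 gives (4*s^2 + 5*s - 4)/(4*s + 4)
Step 2. reduce the series chain P1, P2, (P3+P4) gives (12*s^2 + 15*s - 12)/(12*s^3 - 44*s^2 - 24*s + 32)
Step 3. sum the parallel branches (P1*P2*(P3+P4)), P5 gives (60*s^3 - 197*s^2 - 153*s + 164)/(12*s^4 - 80*s^3 + 108*s^2 + 104*s - 96)
Evaluating the step-3 result (the overall T(s)) at s = 0 gives T(0) = 164/(-96) = -41/24.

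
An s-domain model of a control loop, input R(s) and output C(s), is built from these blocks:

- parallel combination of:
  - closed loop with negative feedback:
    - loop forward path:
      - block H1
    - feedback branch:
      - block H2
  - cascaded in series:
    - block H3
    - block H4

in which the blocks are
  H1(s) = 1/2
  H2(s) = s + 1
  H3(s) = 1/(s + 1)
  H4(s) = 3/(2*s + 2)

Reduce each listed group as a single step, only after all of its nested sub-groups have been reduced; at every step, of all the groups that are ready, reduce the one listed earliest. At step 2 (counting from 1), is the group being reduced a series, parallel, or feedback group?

Reducing step by step:

1. close the feedback loop around H1, H2
2. reduce the series chain H3, H4
3. reduce the parallel group [H1/(1+H1*H2)], (H3*H4)
Step 2: series.

Answer: series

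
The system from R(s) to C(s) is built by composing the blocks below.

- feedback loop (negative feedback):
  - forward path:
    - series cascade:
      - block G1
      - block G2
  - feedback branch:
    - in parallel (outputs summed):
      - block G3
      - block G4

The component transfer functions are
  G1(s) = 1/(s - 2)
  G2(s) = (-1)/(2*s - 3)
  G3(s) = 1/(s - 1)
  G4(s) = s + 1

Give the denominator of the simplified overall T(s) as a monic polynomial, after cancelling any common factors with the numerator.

Step 1. cascade G1, G2 gives (-1)/(2*s^2 - 7*s + 6)
Step 2. parallel reduction of G3, G4 gives s^2/(s - 1)
Step 3. reduce the feedback loop with forward (G1*G2) and return (G3+G4) gives (1 - s)/(2*s^3 - 10*s^2 + 13*s - 6)
That last expression is T(s), already simplified. Scaling its denominator by 1/2 (the reciprocal of the leading coefficient) yields the monic denominator.

Therefore the answer is s^3 - 5*s^2 + 13*s/2 - 3.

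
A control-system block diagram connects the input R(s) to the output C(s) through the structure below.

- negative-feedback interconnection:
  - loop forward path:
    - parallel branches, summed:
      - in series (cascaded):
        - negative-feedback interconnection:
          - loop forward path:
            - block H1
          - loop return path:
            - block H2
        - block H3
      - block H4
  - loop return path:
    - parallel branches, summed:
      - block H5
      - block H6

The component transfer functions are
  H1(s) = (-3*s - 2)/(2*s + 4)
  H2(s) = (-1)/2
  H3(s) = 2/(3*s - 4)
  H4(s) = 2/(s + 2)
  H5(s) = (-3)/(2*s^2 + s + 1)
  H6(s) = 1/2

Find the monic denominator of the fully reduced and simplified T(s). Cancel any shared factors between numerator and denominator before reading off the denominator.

[1] apply the feedback formula to H1, H2: (-6*s - 4)/(7*s + 10)
[2] cascade [H1/(1+H1*H2)], H3: (-12*s - 8)/(21*s^2 + 2*s - 40)
[3] sum the parallel branches ([H1/(1+H1*H2)]*H3), H4: (30*s^2 - 28*s - 96)/(21*s^3 + 44*s^2 - 36*s - 80)
[4] parallel reduction of H5, H6: (2*s^2 + s - 5)/(4*s^2 + 2*s + 2)
[5] feedback reduction of (([H1/(1+H1*H2)]*H3)+H4), (H5+H6): (60*s^4 - 26*s^3 - 190*s^2 - 124*s - 96)/(42*s^5 + 139*s^4 - 20*s^3 - 337*s^2 - 94*s + 160)
T(s) is the step-5 result (common factors already cancelled). Leading coefficient of the denominator: 42. Divide through by 42 for the monic polynomial.

Therefore the answer is s^5 + 139*s^4/42 - 10*s^3/21 - 337*s^2/42 - 47*s/21 + 80/21.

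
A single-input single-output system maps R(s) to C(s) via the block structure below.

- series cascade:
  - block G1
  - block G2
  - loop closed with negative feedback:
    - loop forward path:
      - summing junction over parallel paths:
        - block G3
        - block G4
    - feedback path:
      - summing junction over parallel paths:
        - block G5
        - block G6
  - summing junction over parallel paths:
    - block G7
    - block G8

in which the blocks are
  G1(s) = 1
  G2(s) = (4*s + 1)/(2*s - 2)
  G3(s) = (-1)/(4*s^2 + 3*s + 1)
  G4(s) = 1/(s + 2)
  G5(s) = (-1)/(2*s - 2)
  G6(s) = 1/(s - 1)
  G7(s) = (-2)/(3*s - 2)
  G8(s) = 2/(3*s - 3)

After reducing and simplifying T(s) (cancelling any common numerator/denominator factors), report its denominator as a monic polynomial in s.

First reduce the diagram to T(s).

1. add G3, G4 (parallel) -> (4*s^2 + 2*s - 1)/(4*s^3 + 11*s^2 + 7*s + 2)
2. sum the parallel branches G5, G6 -> 1/(2*s - 2)
3. close the feedback loop around (G3+G4), (G5+G6) -> (8*s^3 - 4*s^2 - 6*s + 2)/(8*s^4 + 14*s^3 - 4*s^2 - 8*s - 5)
4. combine G7, G8 in parallel -> 2/(9*s^2 - 15*s + 6)
5. multiply G1, G2, [(G3+G4)/(1+(G3+G4)*(G5+G6))], (G7+G8) (series) -> (32*s^3 + 24*s^2 - 4*s - 2)/(72*s^6 + 6*s^5 - 198*s^4 + 72*s^3 + 51*s^2 + 27*s - 30)
The result of step 5 is T(s) in lowest terms. Its denominator has leading coefficient 72; dividing the denominator through by 72 makes it monic.

Answer: s^6 + s^5/12 - 11*s^4/4 + s^3 + 17*s^2/24 + 3*s/8 - 5/12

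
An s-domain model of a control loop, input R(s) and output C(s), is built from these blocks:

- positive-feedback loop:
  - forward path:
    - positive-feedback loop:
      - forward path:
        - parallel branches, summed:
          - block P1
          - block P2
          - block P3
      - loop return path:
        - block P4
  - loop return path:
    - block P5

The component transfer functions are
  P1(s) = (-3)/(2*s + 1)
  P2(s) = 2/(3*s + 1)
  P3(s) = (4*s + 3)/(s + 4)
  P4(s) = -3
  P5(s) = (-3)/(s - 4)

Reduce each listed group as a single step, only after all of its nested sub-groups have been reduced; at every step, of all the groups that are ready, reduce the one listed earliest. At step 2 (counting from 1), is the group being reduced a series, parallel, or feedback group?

Step 1 - parallel reduction of P1, P2, P3
Step 2 - close the feedback loop around (P1+P2+P3), P4
Step 3 - close the feedback loop around [(P1+P2+P3)/(1-(P1+P2+P3)*P4)], P5
At step 2 the group reduced is feedback.

Hence the answer: feedback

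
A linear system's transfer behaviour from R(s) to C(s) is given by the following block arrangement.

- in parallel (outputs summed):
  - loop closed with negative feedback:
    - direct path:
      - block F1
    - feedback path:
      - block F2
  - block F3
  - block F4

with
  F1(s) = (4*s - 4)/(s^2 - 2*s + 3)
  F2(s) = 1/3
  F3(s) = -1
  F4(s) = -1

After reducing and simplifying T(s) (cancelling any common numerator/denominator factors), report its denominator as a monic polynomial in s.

The answer is s^2 - 2*s/3 + 5/3.

Reasoning:
Step 1: feedback reduction of F1, F2 = (12*s - 12)/(3*s^2 - 2*s + 5)
Step 2: sum the parallel branches [F1/(1+F1*F2)], F3, F4 = (-6*s^2 + 16*s - 22)/(3*s^2 - 2*s + 5)
No further cancellation is possible in the step-2 result, so that is T(s). Its denominator becomes monic after dividing by the leading coefficient 3.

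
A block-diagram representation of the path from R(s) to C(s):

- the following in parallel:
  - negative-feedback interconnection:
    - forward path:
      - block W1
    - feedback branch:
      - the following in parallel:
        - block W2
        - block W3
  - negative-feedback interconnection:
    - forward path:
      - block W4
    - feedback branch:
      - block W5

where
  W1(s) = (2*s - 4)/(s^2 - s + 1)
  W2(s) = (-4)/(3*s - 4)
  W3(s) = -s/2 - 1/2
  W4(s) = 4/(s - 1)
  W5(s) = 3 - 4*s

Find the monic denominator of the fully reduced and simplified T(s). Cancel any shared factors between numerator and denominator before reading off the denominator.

The answer is s^2 + 49*s/15 - 44/15.

Reasoning:
[1] sum the parallel branches W2, W3; result (-3*s^2 + s - 4)/(6*s - 8)
[2] reduce the feedback loop with forward W1 and return (W2+W3); result (6*s^2 - 20*s + 16)/(s + 4)
[3] feedback reduction of W4, W5; result (-4)/(15*s - 11)
[4] sum the parallel branches [W1/(1+W1*(W2+W3))], [W4/(1+W4*W5)]; result (90*s^3 - 366*s^2 + 456*s - 192)/(15*s^2 + 49*s - 44)
No further cancellation is possible in the step-4 result, so that is T(s). Its denominator becomes monic after dividing by the leading coefficient 15.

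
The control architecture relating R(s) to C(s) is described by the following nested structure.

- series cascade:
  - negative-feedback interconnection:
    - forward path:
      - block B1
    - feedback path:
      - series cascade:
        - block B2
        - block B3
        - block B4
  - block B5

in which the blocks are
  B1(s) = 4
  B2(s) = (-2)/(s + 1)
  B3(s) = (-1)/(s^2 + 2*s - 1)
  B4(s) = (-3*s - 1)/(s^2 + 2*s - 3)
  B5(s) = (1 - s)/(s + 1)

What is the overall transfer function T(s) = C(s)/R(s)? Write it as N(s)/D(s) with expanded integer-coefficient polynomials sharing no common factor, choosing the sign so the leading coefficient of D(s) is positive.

1. series reduction of B2, B3, B4 = (-6*s - 2)/(s^5 + 5*s^4 + 4*s^3 - 8*s^2 - 5*s + 3)
2. collapse the loop (B1 forward, (B2*B3*B4) return) = (4*s^5 + 20*s^4 + 16*s^3 - 32*s^2 - 20*s + 12)/(s^5 + 5*s^4 + 4*s^3 - 8*s^2 - 29*s - 5)
3. cascade [B1/(1+B1*(B2*B3*B4))], B5, giving the overall T(s)

Final answer: (-4*s^5 - 12*s^4 + 16*s^3 + 32*s^2 - 44*s + 12)/(s^5 + 5*s^4 + 4*s^3 - 8*s^2 - 29*s - 5)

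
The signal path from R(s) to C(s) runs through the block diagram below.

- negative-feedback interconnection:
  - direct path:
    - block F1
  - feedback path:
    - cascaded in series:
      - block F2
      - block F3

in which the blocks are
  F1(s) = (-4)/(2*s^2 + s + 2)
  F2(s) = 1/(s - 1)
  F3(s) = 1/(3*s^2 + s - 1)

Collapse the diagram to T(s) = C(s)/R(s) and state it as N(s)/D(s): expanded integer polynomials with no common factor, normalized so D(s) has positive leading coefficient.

Reducing step by step:

Step 1: combine F2, F3 in series, giving 1/(3*s^3 - 2*s^2 - 2*s + 1)
Step 2: collapse the loop (F1 forward, (F2*F3) return); the result is T(s) itself (integer coefficients, no common factor, positive leading denominator coefficient)

Answer: (-12*s^3 + 8*s^2 + 8*s - 4)/(6*s^5 - s^4 - 4*s^2 - 3*s - 2)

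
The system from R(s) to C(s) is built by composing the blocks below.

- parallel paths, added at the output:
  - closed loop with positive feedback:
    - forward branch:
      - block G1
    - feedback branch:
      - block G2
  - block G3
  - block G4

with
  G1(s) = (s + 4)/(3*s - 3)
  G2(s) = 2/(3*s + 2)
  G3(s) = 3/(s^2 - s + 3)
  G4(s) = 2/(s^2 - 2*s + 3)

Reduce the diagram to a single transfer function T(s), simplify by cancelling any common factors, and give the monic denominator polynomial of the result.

(1) collapse the loop (G1 forward, G2 return) -> (3*s^2 + 14*s + 8)/(9*s^2 - 5*s - 14)
(2) sum the parallel branches [G1/(1-G1*G2)], G3, G4 -> (3*s^6 + 5*s^5 + 35*s^4 - 36*s^3 + 70*s^2 + 91*s - 138)/(9*s^6 - 32*s^5 + 73*s^4 - 79*s^3 + 14*s^2 + 81*s - 126)
The result of step 2 is T(s) in lowest terms. Its denominator has leading coefficient 9; dividing the denominator through by 9 makes it monic.

Final answer: s^6 - 32*s^5/9 + 73*s^4/9 - 79*s^3/9 + 14*s^2/9 + 9*s - 14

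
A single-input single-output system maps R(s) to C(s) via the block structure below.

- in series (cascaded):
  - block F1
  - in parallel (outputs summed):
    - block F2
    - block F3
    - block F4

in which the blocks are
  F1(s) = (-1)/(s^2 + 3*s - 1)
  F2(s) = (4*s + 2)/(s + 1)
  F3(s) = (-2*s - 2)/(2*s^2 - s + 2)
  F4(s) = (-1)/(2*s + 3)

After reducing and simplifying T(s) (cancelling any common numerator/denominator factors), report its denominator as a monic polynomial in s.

Step 1. combine F2, F3, F4 in parallel gives (16*s^4 + 18*s^3 - 3*s^2 + 9*s + 4)/(4*s^4 + 8*s^3 + 5*s^2 + 7*s + 6)
Step 2. series reduction of F1, (F2+F3+F4) gives (-16*s^4 - 18*s^3 + 3*s^2 - 9*s - 4)/(4*s^6 + 20*s^5 + 25*s^4 + 14*s^3 + 22*s^2 + 11*s - 6)
T(s) is the step-2 result (common factors already cancelled). Leading coefficient of the denominator: 4. Divide through by 4 for the monic polynomial.

Hence the answer: s^6 + 5*s^5 + 25*s^4/4 + 7*s^3/2 + 11*s^2/2 + 11*s/4 - 3/2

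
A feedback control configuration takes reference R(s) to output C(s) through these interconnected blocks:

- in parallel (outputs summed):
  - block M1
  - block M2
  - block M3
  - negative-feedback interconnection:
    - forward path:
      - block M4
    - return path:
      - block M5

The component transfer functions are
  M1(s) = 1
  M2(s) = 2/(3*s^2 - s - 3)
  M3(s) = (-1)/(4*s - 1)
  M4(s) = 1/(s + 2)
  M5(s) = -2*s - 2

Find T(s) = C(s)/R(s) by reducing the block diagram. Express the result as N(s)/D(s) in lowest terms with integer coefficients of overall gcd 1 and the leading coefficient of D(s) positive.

Step 1. feedback reduction of M4, M5 -> (-1)/s
Step 2. parallel reduction of M1, M2, M3, [M4/(1+M4*M5)], giving the overall T(s)

Therefore the answer is (12*s^4 - 22*s^3 + 5*s^2 + 15*s - 3)/(12*s^4 - 7*s^3 - 11*s^2 + 3*s).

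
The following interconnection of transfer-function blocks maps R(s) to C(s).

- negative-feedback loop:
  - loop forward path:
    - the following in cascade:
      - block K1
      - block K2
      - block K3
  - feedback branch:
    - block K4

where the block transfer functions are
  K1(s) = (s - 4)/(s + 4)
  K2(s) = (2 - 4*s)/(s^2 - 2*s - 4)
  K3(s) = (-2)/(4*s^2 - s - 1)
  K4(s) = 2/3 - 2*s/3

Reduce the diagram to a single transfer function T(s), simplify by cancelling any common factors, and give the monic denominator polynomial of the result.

Step 1. series reduction of K1, K2, K3: (8*s^2 - 36*s + 16)/(4*s^5 + 7*s^4 - 51*s^3 - 54*s^2 + 28*s + 16)
Step 2. reduce the feedback loop with forward (K1*K2*K3) and return K4: (24*s^2 - 108*s + 48)/(12*s^5 + 21*s^4 - 169*s^3 - 74*s^2 - 20*s + 80)
Step 2 gives the fully reduced T(s), with no common factor left to cancel. The denominator's leading coefficient is 12, so divide each of its coefficients by 12 to get the monic form.

Final answer: s^5 + 7*s^4/4 - 169*s^3/12 - 37*s^2/6 - 5*s/3 + 20/3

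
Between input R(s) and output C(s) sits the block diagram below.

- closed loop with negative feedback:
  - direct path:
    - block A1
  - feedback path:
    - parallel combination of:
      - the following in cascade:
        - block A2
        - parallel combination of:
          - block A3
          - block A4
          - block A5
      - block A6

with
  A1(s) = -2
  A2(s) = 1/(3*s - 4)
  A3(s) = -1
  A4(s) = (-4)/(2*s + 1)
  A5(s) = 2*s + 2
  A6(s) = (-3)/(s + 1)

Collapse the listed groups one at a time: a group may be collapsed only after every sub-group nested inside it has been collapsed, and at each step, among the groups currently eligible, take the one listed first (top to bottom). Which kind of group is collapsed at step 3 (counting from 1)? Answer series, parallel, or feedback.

Reducing step by step:

(1) parallel reduction of A3, A4, A5
(2) series reduction of A2, (A3+A4+A5)
(3) sum the parallel branches (A2*(A3+A4+A5)), A6
(4) reduce the feedback loop with forward A1 and return ((A2*(A3+A4+A5))+A6)
Step 3: parallel.

Answer: parallel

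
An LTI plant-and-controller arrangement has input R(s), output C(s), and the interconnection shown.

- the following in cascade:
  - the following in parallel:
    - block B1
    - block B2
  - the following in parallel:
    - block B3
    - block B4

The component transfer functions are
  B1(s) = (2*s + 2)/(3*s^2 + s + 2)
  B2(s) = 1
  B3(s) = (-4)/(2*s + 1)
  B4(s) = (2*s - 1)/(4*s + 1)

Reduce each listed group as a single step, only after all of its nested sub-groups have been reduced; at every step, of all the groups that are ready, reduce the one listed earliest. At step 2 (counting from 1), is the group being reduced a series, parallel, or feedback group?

Answer: parallel

Working:
Step 1 - add B1, B2 (parallel)
Step 2 - reduce the parallel group B3, B4
Step 3 - series reduction of (B1+B2), (B3+B4)
The group at step 2 is a parallel group.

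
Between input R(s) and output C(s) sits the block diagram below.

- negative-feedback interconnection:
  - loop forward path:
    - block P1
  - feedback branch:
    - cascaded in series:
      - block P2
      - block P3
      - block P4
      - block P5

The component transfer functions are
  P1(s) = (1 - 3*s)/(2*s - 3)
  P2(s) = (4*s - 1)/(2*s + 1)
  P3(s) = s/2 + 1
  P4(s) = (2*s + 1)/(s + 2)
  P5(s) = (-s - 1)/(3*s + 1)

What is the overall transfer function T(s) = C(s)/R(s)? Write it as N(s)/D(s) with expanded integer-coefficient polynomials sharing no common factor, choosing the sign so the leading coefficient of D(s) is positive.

1. multiply P2, P3, P4, P5 (series) = (-4*s^2 - 3*s + 1)/(6*s + 2)
2. close the feedback loop around P1, (P2*P3*P4*P5), giving the overall T(s)

Answer: (2 - 18*s^2)/(12*s^3 + 17*s^2 - 20*s - 5)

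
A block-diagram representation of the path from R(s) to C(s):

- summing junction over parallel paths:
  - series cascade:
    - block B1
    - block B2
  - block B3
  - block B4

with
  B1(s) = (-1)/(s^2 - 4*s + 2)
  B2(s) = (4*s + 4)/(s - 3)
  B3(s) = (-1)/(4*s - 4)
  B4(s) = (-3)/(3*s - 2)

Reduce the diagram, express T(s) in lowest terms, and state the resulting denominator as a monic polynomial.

The answer is s^5 - 26*s^4/3 + 79*s^3/3 - 34*s^2 + 58*s/3 - 4.

Reasoning:
[1] multiply B1, B2 (series) gives (-4*s - 4)/(s^3 - 7*s^2 + 14*s - 6)
[2] reduce the parallel group (B1*B2), B3, B4 gives (-15*s^4 + 71*s^3 - 276*s^2 + 334*s - 116)/(12*s^5 - 104*s^4 + 316*s^3 - 408*s^2 + 232*s - 48)
No further cancellation is possible in the step-2 result, so that is T(s). Its denominator becomes monic after dividing by the leading coefficient 12.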